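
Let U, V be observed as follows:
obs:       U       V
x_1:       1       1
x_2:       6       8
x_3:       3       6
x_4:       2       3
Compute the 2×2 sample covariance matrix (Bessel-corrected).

Step 1 — column means:
  mean(U) = (1 + 6 + 3 + 2) / 4 = 12/4 = 3
  mean(V) = (1 + 8 + 6 + 3) / 4 = 18/4 = 4.5

Step 2 — sample covariance S[i,j] = (1/(n-1)) · Σ_k (x_{k,i} - mean_i) · (x_{k,j} - mean_j), with n-1 = 3.
  S[U,U] = ((-2)·(-2) + (3)·(3) + (0)·(0) + (-1)·(-1)) / 3 = 14/3 = 4.6667
  S[U,V] = ((-2)·(-3.5) + (3)·(3.5) + (0)·(1.5) + (-1)·(-1.5)) / 3 = 19/3 = 6.3333
  S[V,V] = ((-3.5)·(-3.5) + (3.5)·(3.5) + (1.5)·(1.5) + (-1.5)·(-1.5)) / 3 = 29/3 = 9.6667

S is symmetric (S[j,i] = S[i,j]). Assembling:

S = [[4.6667, 6.3333],
 [6.3333, 9.6667]]


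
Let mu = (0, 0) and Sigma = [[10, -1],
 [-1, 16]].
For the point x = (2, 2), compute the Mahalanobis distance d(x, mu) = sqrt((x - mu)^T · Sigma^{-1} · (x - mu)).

Step 1 — centre the observation: (x - mu) = (2, 2).

Step 2 — invert Sigma. det(Sigma) = 10·16 - (-1)² = 159.
  Sigma^{-1} = (1/det) · [[d, -b], [-b, a]] = [[0.1006, 0.0063],
 [0.0063, 0.0629]].

Step 3 — form the quadratic (x - mu)^T · Sigma^{-1} · (x - mu):
  Sigma^{-1} · (x - mu) = (0.2138, 0.1384).
  (x - mu)^T · [Sigma^{-1} · (x - mu)] = (2)·(0.2138) + (2)·(0.1384) = 0.7044.

Step 4 — take square root: d = √(0.7044) ≈ 0.8393.

d(x, mu) = √(0.7044) ≈ 0.8393


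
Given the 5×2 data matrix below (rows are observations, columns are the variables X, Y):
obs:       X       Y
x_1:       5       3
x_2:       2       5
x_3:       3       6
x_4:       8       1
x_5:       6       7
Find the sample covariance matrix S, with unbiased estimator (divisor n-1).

Step 1 — column means:
  mean(X) = (5 + 2 + 3 + 8 + 6) / 5 = 24/5 = 4.8
  mean(Y) = (3 + 5 + 6 + 1 + 7) / 5 = 22/5 = 4.4

Step 2 — sample covariance S[i,j] = (1/(n-1)) · Σ_k (x_{k,i} - mean_i) · (x_{k,j} - mean_j), with n-1 = 4.
  S[X,X] = ((0.2)·(0.2) + (-2.8)·(-2.8) + (-1.8)·(-1.8) + (3.2)·(3.2) + (1.2)·(1.2)) / 4 = 22.8/4 = 5.7
  S[X,Y] = ((0.2)·(-1.4) + (-2.8)·(0.6) + (-1.8)·(1.6) + (3.2)·(-3.4) + (1.2)·(2.6)) / 4 = -12.6/4 = -3.15
  S[Y,Y] = ((-1.4)·(-1.4) + (0.6)·(0.6) + (1.6)·(1.6) + (-3.4)·(-3.4) + (2.6)·(2.6)) / 4 = 23.2/4 = 5.8

S is symmetric (S[j,i] = S[i,j]). Assembling:

S = [[5.7, -3.15],
 [-3.15, 5.8]]


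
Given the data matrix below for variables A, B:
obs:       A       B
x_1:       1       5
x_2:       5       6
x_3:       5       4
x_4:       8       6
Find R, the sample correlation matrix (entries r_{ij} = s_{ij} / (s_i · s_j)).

Step 1 — column means:
  mean(A) = (1 + 5 + 5 + 8) / 4 = 19/4 = 4.75
  mean(B) = (5 + 6 + 4 + 6) / 4 = 21/4 = 5.25

Step 2 — sample variances and covariances s[i,j] = (1/(n-1)) · Σ_k (x_{k,i} - mean_i) · (x_{k,j} - mean_j), with n-1 = 3:
  s[A,A] = ((-3.75)·(-3.75) + (0.25)·(0.25) + (0.25)·(0.25) + (3.25)·(3.25)) / 3 = 24.75/3 = 8.25
  s[A,B] = ((-3.75)·(-0.25) + (0.25)·(0.75) + (0.25)·(-1.25) + (3.25)·(0.75)) / 3 = 3.25/3 = 1.0833
  s[B,B] = ((-0.25)·(-0.25) + (0.75)·(0.75) + (-1.25)·(-1.25) + (0.75)·(0.75)) / 3 = 2.75/3 = 0.9167
  Sample standard deviations s_i = √(s[i,i]):
  s(A) = √(8.25) = 2.8723
  s(B) = √(0.9167) = 0.9574

Step 3 — r_{ij} = s_{ij} / (s_i · s_j):
  r[A,A] = 1 (diagonal).
  r[A,B] = 1.0833 / (2.8723 · 0.9574) = 1.0833 / 2.75 = 0.3939
  r[B,B] = 1 (diagonal).

R is symmetric with unit diagonal. Assembling:

R = [[1, 0.3939],
 [0.3939, 1]]


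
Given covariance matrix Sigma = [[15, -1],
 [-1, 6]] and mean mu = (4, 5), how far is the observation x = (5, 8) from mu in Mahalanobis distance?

Step 1 — centre the observation: (x - mu) = (1, 3).

Step 2 — invert Sigma. det(Sigma) = 15·6 - (-1)² = 89.
  Sigma^{-1} = (1/det) · [[d, -b], [-b, a]] = [[0.0674, 0.0112],
 [0.0112, 0.1685]].

Step 3 — form the quadratic (x - mu)^T · Sigma^{-1} · (x - mu):
  Sigma^{-1} · (x - mu) = (0.1011, 0.5169).
  (x - mu)^T · [Sigma^{-1} · (x - mu)] = (1)·(0.1011) + (3)·(0.5169) = 1.6517.

Step 4 — take square root: d = √(1.6517) ≈ 1.2852.

d(x, mu) = √(1.6517) ≈ 1.2852


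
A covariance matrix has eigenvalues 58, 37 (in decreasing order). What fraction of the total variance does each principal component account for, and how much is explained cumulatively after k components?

Step 1 — total variance = trace(Sigma) = Σ λ_i = 58 + 37 = 95.

Step 2 — fraction explained by component i = λ_i / Σ λ:
  PC1: 58/95 = 0.6105
  PC2: 37/95 = 0.3895

Step 3 — cumulative fraction after k components = (λ_1 + ... + λ_k) / Σ λ:
  k = 1: 58/95 = 0.6105
  k = 2: (58 + 37)/95 = 95/95 = 1

Summary (fraction, with percent):

explained: PC1 0.6105 (61.05%), PC2 0.3895 (38.95%);  cumulative: 0.6105, 1


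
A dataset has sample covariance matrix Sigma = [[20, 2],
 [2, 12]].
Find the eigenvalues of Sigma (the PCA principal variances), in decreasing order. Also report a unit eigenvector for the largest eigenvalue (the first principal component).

Step 1 — characteristic polynomial of 2×2 Sigma:
  det(Sigma - λI) = λ² - trace · λ + det = 0.
  trace = 20 + 12 = 32, det = 20·12 - (2)² = 236.
Step 2 — discriminant:
  Δ = trace² - 4·det = 1024 - 944 = 80.
Step 3 — eigenvalues:
  λ = (trace ± √Δ)/2 = (32 ± 8.9443)/2,
  λ_1 = 20.4721,  λ_2 = 11.5279.

Step 4 — unit eigenvector for λ_1: solve (Sigma - λ_1 I)v = 0. First row:
  (20 - 20.4721)·v_x + (2)·v_y = 0, i.e. (-0.4721)·v_x + (2)·v_y = 0,
  so v ∝ (b, λ_1 - a) = (2, 0.4721) = u.
  ||u|| = √((2)² + (0.4721)²) = √(4.2229) ≈ 2.055,
  v_1 = u/||u|| ≈ (0.9732, 0.2298) (||v_1|| = 1).

λ_1 = 20.4721,  λ_2 = 11.5279;  v_1 ≈ (0.9732, 0.2298)


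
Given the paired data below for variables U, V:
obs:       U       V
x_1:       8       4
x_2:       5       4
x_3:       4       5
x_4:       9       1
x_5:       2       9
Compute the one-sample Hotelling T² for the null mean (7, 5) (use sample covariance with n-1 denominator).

Step 1 — sample mean vector:
  mean(U) = (8 + 5 + 4 + 9 + 2) / 5 = 28/5 = 5.6
  mean(V) = (4 + 4 + 5 + 1 + 9) / 5 = 23/5 = 4.6
  x̄ = (5.6, 4.6),  deviation x̄ - mu_0 = (5.6, 4.6) - (7, 5) = (-1.4, -0.4).

Step 2 — sample covariance matrix, S[i,j] = (1/(n-1)) · Σ_k (x_{k,i} - mean_i) · (x_{k,j} - mean_j), divisor n-1 = 4:
  S[U,U] = ((2.4)·(2.4) + (-0.6)·(-0.6) + (-1.6)·(-1.6) + (3.4)·(3.4) + (-3.6)·(-3.6)) / 4 = 33.2/4 = 8.3
  S[U,V] = ((2.4)·(-0.6) + (-0.6)·(-0.6) + (-1.6)·(0.4) + (3.4)·(-3.6) + (-3.6)·(4.4)) / 4 = -29.8/4 = -7.45
  S[V,V] = ((-0.6)·(-0.6) + (-0.6)·(-0.6) + (0.4)·(0.4) + (-3.6)·(-3.6) + (4.4)·(4.4)) / 4 = 33.2/4 = 8.3
  S = [[8.3, -7.45],
 [-7.45, 8.3]].

Step 3 — invert S. det(S) = 8.3·8.3 - (-7.45)² = 13.3875.
  S^{-1} = (1/det) · [[d, -b], [-b, a]] = [[0.62, 0.5565],
 [0.5565, 0.62]].

Step 4 — quadratic form (x̄ - mu_0)^T · S^{-1} · (x̄ - mu_0):
  S^{-1} · (x̄ - mu_0) = (-1.0906, -1.0271),
  (x̄ - mu_0)^T · [...] = (-1.4)·(-1.0906) + (-0.4)·(-1.0271) = 1.9376.

Step 5 — scale by n: T² = 5 · 1.9376 = 9.6881.

T² ≈ 9.6881


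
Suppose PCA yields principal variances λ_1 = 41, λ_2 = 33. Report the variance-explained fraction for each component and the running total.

Step 1 — total variance = trace(Sigma) = Σ λ_i = 41 + 33 = 74.

Step 2 — fraction explained by component i = λ_i / Σ λ:
  PC1: 41/74 = 0.5541
  PC2: 33/74 = 0.4459

Step 3 — cumulative fraction after k components = (λ_1 + ... + λ_k) / Σ λ:
  k = 1: 41/74 = 0.5541
  k = 2: (41 + 33)/74 = 74/74 = 1

Summary (fraction, with percent):

explained: PC1 0.5541 (55.41%), PC2 0.4459 (44.59%);  cumulative: 0.5541, 1


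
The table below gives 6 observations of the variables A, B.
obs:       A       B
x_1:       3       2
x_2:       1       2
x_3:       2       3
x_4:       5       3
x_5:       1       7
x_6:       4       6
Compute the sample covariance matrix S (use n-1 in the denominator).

Step 1 — column means:
  mean(A) = (3 + 1 + 2 + 5 + 1 + 4) / 6 = 16/6 = 2.6667
  mean(B) = (2 + 2 + 3 + 3 + 7 + 6) / 6 = 23/6 = 3.8333

Step 2 — sample covariance S[i,j] = (1/(n-1)) · Σ_k (x_{k,i} - mean_i) · (x_{k,j} - mean_j), with n-1 = 5.
  S[A,A] = ((0.3333)·(0.3333) + (-1.6667)·(-1.6667) + (-0.6667)·(-0.6667) + (2.3333)·(2.3333) + (-1.6667)·(-1.6667) + (1.3333)·(1.3333)) / 5 = 13.3333/5 = 2.6667
  S[A,B] = ((0.3333)·(-1.8333) + (-1.6667)·(-1.8333) + (-0.6667)·(-0.8333) + (2.3333)·(-0.8333) + (-1.6667)·(3.1667) + (1.3333)·(2.1667)) / 5 = -1.3333/5 = -0.2667
  S[B,B] = ((-1.8333)·(-1.8333) + (-1.8333)·(-1.8333) + (-0.8333)·(-0.8333) + (-0.8333)·(-0.8333) + (3.1667)·(3.1667) + (2.1667)·(2.1667)) / 5 = 22.8333/5 = 4.5667

S is symmetric (S[j,i] = S[i,j]). Assembling:

S = [[2.6667, -0.2667],
 [-0.2667, 4.5667]]


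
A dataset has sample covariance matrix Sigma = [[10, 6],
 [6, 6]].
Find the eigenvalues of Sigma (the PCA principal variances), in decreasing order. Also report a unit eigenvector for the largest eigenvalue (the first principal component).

Step 1 — characteristic polynomial of 2×2 Sigma:
  det(Sigma - λI) = λ² - trace · λ + det = 0.
  trace = 10 + 6 = 16, det = 10·6 - (6)² = 24.
Step 2 — discriminant:
  Δ = trace² - 4·det = 256 - 96 = 160.
Step 3 — eigenvalues:
  λ = (trace ± √Δ)/2 = (16 ± 12.6491)/2,
  λ_1 = 14.3246,  λ_2 = 1.6754.

Step 4 — unit eigenvector for λ_1: solve (Sigma - λ_1 I)v = 0. First row:
  (10 - 14.3246)·v_x + (6)·v_y = 0, i.e. (-4.3246)·v_x + (6)·v_y = 0,
  so v ∝ (b, λ_1 - a) = (6, 4.3246) = u.
  ||u|| = √((6)² + (4.3246)²) = √(54.7018) ≈ 7.3961,
  v_1 = u/||u|| ≈ (0.8112, 0.5847) (||v_1|| = 1).

λ_1 = 14.3246,  λ_2 = 1.6754;  v_1 ≈ (0.8112, 0.5847)


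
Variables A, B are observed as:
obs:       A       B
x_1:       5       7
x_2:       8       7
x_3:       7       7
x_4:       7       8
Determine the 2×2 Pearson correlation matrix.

Step 1 — column means:
  mean(A) = (5 + 8 + 7 + 7) / 4 = 27/4 = 6.75
  mean(B) = (7 + 7 + 7 + 8) / 4 = 29/4 = 7.25

Step 2 — sample variances and covariances s[i,j] = (1/(n-1)) · Σ_k (x_{k,i} - mean_i) · (x_{k,j} - mean_j), with n-1 = 3:
  s[A,A] = ((-1.75)·(-1.75) + (1.25)·(1.25) + (0.25)·(0.25) + (0.25)·(0.25)) / 3 = 4.75/3 = 1.5833
  s[A,B] = ((-1.75)·(-0.25) + (1.25)·(-0.25) + (0.25)·(-0.25) + (0.25)·(0.75)) / 3 = 0.25/3 = 0.0833
  s[B,B] = ((-0.25)·(-0.25) + (-0.25)·(-0.25) + (-0.25)·(-0.25) + (0.75)·(0.75)) / 3 = 0.75/3 = 0.25
  Sample standard deviations s_i = √(s[i,i]):
  s(A) = √(1.5833) = 1.2583
  s(B) = √(0.25) = 0.5

Step 3 — r_{ij} = s_{ij} / (s_i · s_j):
  r[A,A] = 1 (diagonal).
  r[A,B] = 0.0833 / (1.2583 · 0.5) = 0.0833 / 0.6292 = 0.1325
  r[B,B] = 1 (diagonal).

R is symmetric with unit diagonal. Assembling:

R = [[1, 0.1325],
 [0.1325, 1]]


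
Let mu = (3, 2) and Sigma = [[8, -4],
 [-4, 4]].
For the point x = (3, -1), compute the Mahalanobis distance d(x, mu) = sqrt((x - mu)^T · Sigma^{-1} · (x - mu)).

Step 1 — centre the observation: (x - mu) = (0, -3).

Step 2 — invert Sigma. det(Sigma) = 8·4 - (-4)² = 16.
  Sigma^{-1} = (1/det) · [[d, -b], [-b, a]] = [[0.25, 0.25],
 [0.25, 0.5]].

Step 3 — form the quadratic (x - mu)^T · Sigma^{-1} · (x - mu):
  Sigma^{-1} · (x - mu) = (-0.75, -1.5).
  (x - mu)^T · [Sigma^{-1} · (x - mu)] = (0)·(-0.75) + (-3)·(-1.5) = 4.5.

Step 4 — take square root: d = √(4.5) ≈ 2.1213.

d(x, mu) = √(4.5) ≈ 2.1213


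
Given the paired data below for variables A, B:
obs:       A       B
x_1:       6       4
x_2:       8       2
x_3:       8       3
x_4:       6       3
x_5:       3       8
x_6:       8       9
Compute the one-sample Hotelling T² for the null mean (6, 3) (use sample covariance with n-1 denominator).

Step 1 — sample mean vector:
  mean(A) = (6 + 8 + 8 + 6 + 3 + 8) / 6 = 39/6 = 6.5
  mean(B) = (4 + 2 + 3 + 3 + 8 + 9) / 6 = 29/6 = 4.8333
  x̄ = (6.5, 4.8333),  deviation x̄ - mu_0 = (6.5, 4.8333) - (6, 3) = (0.5, 1.8333).

Step 2 — sample covariance matrix, S[i,j] = (1/(n-1)) · Σ_k (x_{k,i} - mean_i) · (x_{k,j} - mean_j), divisor n-1 = 5:
  S[A,A] = ((-0.5)·(-0.5) + (1.5)·(1.5) + (1.5)·(1.5) + (-0.5)·(-0.5) + (-3.5)·(-3.5) + (1.5)·(1.5)) / 5 = 19.5/5 = 3.9
  S[A,B] = ((-0.5)·(-0.8333) + (1.5)·(-2.8333) + (1.5)·(-1.8333) + (-0.5)·(-1.8333) + (-3.5)·(3.1667) + (1.5)·(4.1667)) / 5 = -10.5/5 = -2.1
  S[B,B] = ((-0.8333)·(-0.8333) + (-2.8333)·(-2.8333) + (-1.8333)·(-1.8333) + (-1.8333)·(-1.8333) + (3.1667)·(3.1667) + (4.1667)·(4.1667)) / 5 = 42.8333/5 = 8.5667
  S = [[3.9, -2.1],
 [-2.1, 8.5667]].

Step 3 — invert S. det(S) = 3.9·8.5667 - (-2.1)² = 29.
  S^{-1} = (1/det) · [[d, -b], [-b, a]] = [[0.2954, 0.0724],
 [0.0724, 0.1345]].

Step 4 — quadratic form (x̄ - mu_0)^T · S^{-1} · (x̄ - mu_0):
  S^{-1} · (x̄ - mu_0) = (0.2805, 0.2828),
  (x̄ - mu_0)^T · [...] = (0.5)·(0.2805) + (1.8333)·(0.2828) = 0.6586.

Step 5 — scale by n: T² = 6 · 0.6586 = 3.9517.

T² ≈ 3.9517


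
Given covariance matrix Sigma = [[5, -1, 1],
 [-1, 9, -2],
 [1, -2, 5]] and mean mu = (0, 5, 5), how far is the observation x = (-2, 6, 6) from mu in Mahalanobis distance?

Step 1 — centre the observation: (x - mu) = (-2, 1, 1).

Step 2 — invert Sigma (cofactor / det for 3×3, or solve directly):
  Sigma^{-1} = [[0.2103, 0.0154, -0.0359],
 [0.0154, 0.1231, 0.0462],
 [-0.0359, 0.0462, 0.2256]].

Step 3 — form the quadratic (x - mu)^T · Sigma^{-1} · (x - mu):
  Sigma^{-1} · (x - mu) = (-0.441, 0.1385, 0.3436).
  (x - mu)^T · [Sigma^{-1} · (x - mu)] = (-2)·(-0.441) + (1)·(0.1385) + (1)·(0.3436) = 1.3641.

Step 4 — take square root: d = √(1.3641) ≈ 1.1679.

d(x, mu) = √(1.3641) ≈ 1.1679


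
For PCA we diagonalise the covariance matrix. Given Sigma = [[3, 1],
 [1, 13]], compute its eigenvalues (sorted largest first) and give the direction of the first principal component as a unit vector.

Step 1 — characteristic polynomial of 2×2 Sigma:
  det(Sigma - λI) = λ² - trace · λ + det = 0.
  trace = 3 + 13 = 16, det = 3·13 - (1)² = 38.
Step 2 — discriminant:
  Δ = trace² - 4·det = 256 - 152 = 104.
Step 3 — eigenvalues:
  λ = (trace ± √Δ)/2 = (16 ± 10.198)/2,
  λ_1 = 13.099,  λ_2 = 2.901.

Step 4 — unit eigenvector for λ_1: solve (Sigma - λ_1 I)v = 0. First row:
  (3 - 13.099)·v_x + (1)·v_y = 0, i.e. (-10.099)·v_x + (1)·v_y = 0,
  so v ∝ (b, λ_1 - a) = (1, 10.099) = u.
  ||u|| = √((1)² + (10.099)²) = √(102.9902) ≈ 10.1484,
  v_1 = u/||u|| ≈ (0.0985, 0.9951) (||v_1|| = 1).

λ_1 = 13.099,  λ_2 = 2.901;  v_1 ≈ (0.0985, 0.9951)


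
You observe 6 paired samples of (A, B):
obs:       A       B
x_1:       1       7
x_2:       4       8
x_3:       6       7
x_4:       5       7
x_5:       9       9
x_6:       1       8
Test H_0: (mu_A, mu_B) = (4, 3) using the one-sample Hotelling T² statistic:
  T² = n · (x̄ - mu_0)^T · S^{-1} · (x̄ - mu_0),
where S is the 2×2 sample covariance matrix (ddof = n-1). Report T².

Step 1 — sample mean vector:
  mean(A) = (1 + 4 + 6 + 5 + 9 + 1) / 6 = 26/6 = 4.3333
  mean(B) = (7 + 8 + 7 + 7 + 9 + 8) / 6 = 46/6 = 7.6667
  x̄ = (4.3333, 7.6667),  deviation x̄ - mu_0 = (4.3333, 7.6667) - (4, 3) = (0.3333, 4.6667).

Step 2 — sample covariance matrix, S[i,j] = (1/(n-1)) · Σ_k (x_{k,i} - mean_i) · (x_{k,j} - mean_j), divisor n-1 = 5:
  S[A,A] = ((-3.3333)·(-3.3333) + (-0.3333)·(-0.3333) + (1.6667)·(1.6667) + (0.6667)·(0.6667) + (4.6667)·(4.6667) + (-3.3333)·(-3.3333)) / 5 = 47.3333/5 = 9.4667
  S[A,B] = ((-3.3333)·(-0.6667) + (-0.3333)·(0.3333) + (1.6667)·(-0.6667) + (0.6667)·(-0.6667) + (4.6667)·(1.3333) + (-3.3333)·(0.3333)) / 5 = 5.6667/5 = 1.1333
  S[B,B] = ((-0.6667)·(-0.6667) + (0.3333)·(0.3333) + (-0.6667)·(-0.6667) + (-0.6667)·(-0.6667) + (1.3333)·(1.3333) + (0.3333)·(0.3333)) / 5 = 3.3333/5 = 0.6667
  S = [[9.4667, 1.1333],
 [1.1333, 0.6667]].

Step 3 — invert S. det(S) = 9.4667·0.6667 - (1.1333)² = 5.0267.
  S^{-1} = (1/det) · [[d, -b], [-b, a]] = [[0.1326, -0.2255],
 [-0.2255, 1.8833]].

Step 4 — quadratic form (x̄ - mu_0)^T · S^{-1} · (x̄ - mu_0):
  S^{-1} · (x̄ - mu_0) = (-1.008, 8.7135),
  (x̄ - mu_0)^T · [...] = (0.3333)·(-1.008) + (4.6667)·(8.7135) = 40.3271.

Step 5 — scale by n: T² = 6 · 40.3271 = 241.9629.

T² ≈ 241.9629


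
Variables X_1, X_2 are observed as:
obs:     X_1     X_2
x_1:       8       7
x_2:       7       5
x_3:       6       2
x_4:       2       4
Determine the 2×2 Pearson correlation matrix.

Step 1 — column means:
  mean(X_1) = (8 + 7 + 6 + 2) / 4 = 23/4 = 5.75
  mean(X_2) = (7 + 5 + 2 + 4) / 4 = 18/4 = 4.5

Step 2 — sample variances and covariances s[i,j] = (1/(n-1)) · Σ_k (x_{k,i} - mean_i) · (x_{k,j} - mean_j), with n-1 = 3:
  s[X_1,X_1] = ((2.25)·(2.25) + (1.25)·(1.25) + (0.25)·(0.25) + (-3.75)·(-3.75)) / 3 = 20.75/3 = 6.9167
  s[X_1,X_2] = ((2.25)·(2.5) + (1.25)·(0.5) + (0.25)·(-2.5) + (-3.75)·(-0.5)) / 3 = 7.5/3 = 2.5
  s[X_2,X_2] = ((2.5)·(2.5) + (0.5)·(0.5) + (-2.5)·(-2.5) + (-0.5)·(-0.5)) / 3 = 13/3 = 4.3333
  Sample standard deviations s_i = √(s[i,i]):
  s(X_1) = √(6.9167) = 2.63
  s(X_2) = √(4.3333) = 2.0817

Step 3 — r_{ij} = s_{ij} / (s_i · s_j):
  r[X_1,X_1] = 1 (diagonal).
  r[X_1,X_2] = 2.5 / (2.63 · 2.0817) = 2.5 / 5.4747 = 0.4566
  r[X_2,X_2] = 1 (diagonal).

R is symmetric with unit diagonal. Assembling:

R = [[1, 0.4566],
 [0.4566, 1]]


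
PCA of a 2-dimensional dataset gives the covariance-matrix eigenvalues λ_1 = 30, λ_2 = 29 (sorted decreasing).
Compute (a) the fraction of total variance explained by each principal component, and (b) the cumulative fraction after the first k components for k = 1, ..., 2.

Step 1 — total variance = trace(Sigma) = Σ λ_i = 30 + 29 = 59.

Step 2 — fraction explained by component i = λ_i / Σ λ:
  PC1: 30/59 = 0.5085
  PC2: 29/59 = 0.4915

Step 3 — cumulative fraction after k components = (λ_1 + ... + λ_k) / Σ λ:
  k = 1: 30/59 = 0.5085
  k = 2: (30 + 29)/59 = 59/59 = 1

Summary (fraction, with percent):

explained: PC1 0.5085 (50.85%), PC2 0.4915 (49.15%);  cumulative: 0.5085, 1


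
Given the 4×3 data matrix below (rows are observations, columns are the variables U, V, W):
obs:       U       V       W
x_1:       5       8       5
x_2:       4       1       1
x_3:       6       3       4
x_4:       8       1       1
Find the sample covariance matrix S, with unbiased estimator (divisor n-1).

Step 1 — column means:
  mean(U) = (5 + 4 + 6 + 8) / 4 = 23/4 = 5.75
  mean(V) = (8 + 1 + 3 + 1) / 4 = 13/4 = 3.25
  mean(W) = (5 + 1 + 4 + 1) / 4 = 11/4 = 2.75

Step 2 — sample covariance S[i,j] = (1/(n-1)) · Σ_k (x_{k,i} - mean_i) · (x_{k,j} - mean_j), with n-1 = 3.
  S[U,U] = ((-0.75)·(-0.75) + (-1.75)·(-1.75) + (0.25)·(0.25) + (2.25)·(2.25)) / 3 = 8.75/3 = 2.9167
  S[U,V] = ((-0.75)·(4.75) + (-1.75)·(-2.25) + (0.25)·(-0.25) + (2.25)·(-2.25)) / 3 = -4.75/3 = -1.5833
  S[U,W] = ((-0.75)·(2.25) + (-1.75)·(-1.75) + (0.25)·(1.25) + (2.25)·(-1.75)) / 3 = -2.25/3 = -0.75
  S[V,V] = ((4.75)·(4.75) + (-2.25)·(-2.25) + (-0.25)·(-0.25) + (-2.25)·(-2.25)) / 3 = 32.75/3 = 10.9167
  S[V,W] = ((4.75)·(2.25) + (-2.25)·(-1.75) + (-0.25)·(1.25) + (-2.25)·(-1.75)) / 3 = 18.25/3 = 6.0833
  S[W,W] = ((2.25)·(2.25) + (-1.75)·(-1.75) + (1.25)·(1.25) + (-1.75)·(-1.75)) / 3 = 12.75/3 = 4.25

S is symmetric (S[j,i] = S[i,j]). Assembling:

S = [[2.9167, -1.5833, -0.75],
 [-1.5833, 10.9167, 6.0833],
 [-0.75, 6.0833, 4.25]]


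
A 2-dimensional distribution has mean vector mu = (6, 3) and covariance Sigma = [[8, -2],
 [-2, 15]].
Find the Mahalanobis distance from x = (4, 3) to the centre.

Step 1 — centre the observation: (x - mu) = (-2, 0).

Step 2 — invert Sigma. det(Sigma) = 8·15 - (-2)² = 116.
  Sigma^{-1} = (1/det) · [[d, -b], [-b, a]] = [[0.1293, 0.0172],
 [0.0172, 0.069]].

Step 3 — form the quadratic (x - mu)^T · Sigma^{-1} · (x - mu):
  Sigma^{-1} · (x - mu) = (-0.2586, -0.0345).
  (x - mu)^T · [Sigma^{-1} · (x - mu)] = (-2)·(-0.2586) + (0)·(-0.0345) = 0.5172.

Step 4 — take square root: d = √(0.5172) ≈ 0.7192.

d(x, mu) = √(0.5172) ≈ 0.7192


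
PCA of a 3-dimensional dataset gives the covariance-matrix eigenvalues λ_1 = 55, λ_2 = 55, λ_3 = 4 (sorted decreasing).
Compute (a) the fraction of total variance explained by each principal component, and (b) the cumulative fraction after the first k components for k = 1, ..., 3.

Step 1 — total variance = trace(Sigma) = Σ λ_i = 55 + 55 + 4 = 114.

Step 2 — fraction explained by component i = λ_i / Σ λ:
  PC1: 55/114 = 0.4825
  PC2: 55/114 = 0.4825
  PC3: 4/114 = 0.0351

Step 3 — cumulative fraction after k components = (λ_1 + ... + λ_k) / Σ λ:
  k = 1: 55/114 = 0.4825
  k = 2: (55 + 55)/114 = 110/114 = 0.9649
  k = 3: (55 + 55 + 4)/114 = 114/114 = 1

Summary (fraction, with percent):

explained: PC1 0.4825 (48.25%), PC2 0.4825 (48.25%), PC3 0.0351 (3.51%);  cumulative: 0.4825, 0.9649, 1


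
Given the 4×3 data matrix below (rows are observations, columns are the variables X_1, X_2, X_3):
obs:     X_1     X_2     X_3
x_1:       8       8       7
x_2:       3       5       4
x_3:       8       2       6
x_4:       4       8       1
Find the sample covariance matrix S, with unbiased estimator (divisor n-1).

Step 1 — column means:
  mean(X_1) = (8 + 3 + 8 + 4) / 4 = 23/4 = 5.75
  mean(X_2) = (8 + 5 + 2 + 8) / 4 = 23/4 = 5.75
  mean(X_3) = (7 + 4 + 6 + 1) / 4 = 18/4 = 4.5

Step 2 — sample covariance S[i,j] = (1/(n-1)) · Σ_k (x_{k,i} - mean_i) · (x_{k,j} - mean_j), with n-1 = 3.
  S[X_1,X_1] = ((2.25)·(2.25) + (-2.75)·(-2.75) + (2.25)·(2.25) + (-1.75)·(-1.75)) / 3 = 20.75/3 = 6.9167
  S[X_1,X_2] = ((2.25)·(2.25) + (-2.75)·(-0.75) + (2.25)·(-3.75) + (-1.75)·(2.25)) / 3 = -5.25/3 = -1.75
  S[X_1,X_3] = ((2.25)·(2.5) + (-2.75)·(-0.5) + (2.25)·(1.5) + (-1.75)·(-3.5)) / 3 = 16.5/3 = 5.5
  S[X_2,X_2] = ((2.25)·(2.25) + (-0.75)·(-0.75) + (-3.75)·(-3.75) + (2.25)·(2.25)) / 3 = 24.75/3 = 8.25
  S[X_2,X_3] = ((2.25)·(2.5) + (-0.75)·(-0.5) + (-3.75)·(1.5) + (2.25)·(-3.5)) / 3 = -7.5/3 = -2.5
  S[X_3,X_3] = ((2.5)·(2.5) + (-0.5)·(-0.5) + (1.5)·(1.5) + (-3.5)·(-3.5)) / 3 = 21/3 = 7

S is symmetric (S[j,i] = S[i,j]). Assembling:

S = [[6.9167, -1.75, 5.5],
 [-1.75, 8.25, -2.5],
 [5.5, -2.5, 7]]


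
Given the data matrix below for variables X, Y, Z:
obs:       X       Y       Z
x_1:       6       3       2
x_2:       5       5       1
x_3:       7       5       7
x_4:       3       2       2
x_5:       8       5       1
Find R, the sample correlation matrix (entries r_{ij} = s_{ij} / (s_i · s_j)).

Step 1 — column means:
  mean(X) = (6 + 5 + 7 + 3 + 8) / 5 = 29/5 = 5.8
  mean(Y) = (3 + 5 + 5 + 2 + 5) / 5 = 20/5 = 4
  mean(Z) = (2 + 1 + 7 + 2 + 1) / 5 = 13/5 = 2.6

Step 2 — sample variances and covariances s[i,j] = (1/(n-1)) · Σ_k (x_{k,i} - mean_i) · (x_{k,j} - mean_j), with n-1 = 4:
  s[X,X] = ((0.2)·(0.2) + (-0.8)·(-0.8) + (1.2)·(1.2) + (-2.8)·(-2.8) + (2.2)·(2.2)) / 4 = 14.8/4 = 3.7
  s[X,Y] = ((0.2)·(-1) + (-0.8)·(1) + (1.2)·(1) + (-2.8)·(-2) + (2.2)·(1)) / 4 = 8/4 = 2
  s[X,Z] = ((0.2)·(-0.6) + (-0.8)·(-1.6) + (1.2)·(4.4) + (-2.8)·(-0.6) + (2.2)·(-1.6)) / 4 = 4.6/4 = 1.15
  s[Y,Y] = ((-1)·(-1) + (1)·(1) + (1)·(1) + (-2)·(-2) + (1)·(1)) / 4 = 8/4 = 2
  s[Y,Z] = ((-1)·(-0.6) + (1)·(-1.6) + (1)·(4.4) + (-2)·(-0.6) + (1)·(-1.6)) / 4 = 3/4 = 0.75
  s[Z,Z] = ((-0.6)·(-0.6) + (-1.6)·(-1.6) + (4.4)·(4.4) + (-0.6)·(-0.6) + (-1.6)·(-1.6)) / 4 = 25.2/4 = 6.3
  Sample standard deviations s_i = √(s[i,i]):
  s(X) = √(3.7) = 1.9235
  s(Y) = √(2) = 1.4142
  s(Z) = √(6.3) = 2.51

Step 3 — r_{ij} = s_{ij} / (s_i · s_j):
  r[X,X] = 1 (diagonal).
  r[X,Y] = 2 / (1.9235 · 1.4142) = 2 / 2.7203 = 0.7352
  r[X,Z] = 1.15 / (1.9235 · 2.51) = 1.15 / 4.828 = 0.2382
  r[Y,Y] = 1 (diagonal).
  r[Y,Z] = 0.75 / (1.4142 · 2.51) = 0.75 / 3.5496 = 0.2113
  r[Z,Z] = 1 (diagonal).

R is symmetric with unit diagonal. Assembling:

R = [[1, 0.7352, 0.2382],
 [0.7352, 1, 0.2113],
 [0.2382, 0.2113, 1]]


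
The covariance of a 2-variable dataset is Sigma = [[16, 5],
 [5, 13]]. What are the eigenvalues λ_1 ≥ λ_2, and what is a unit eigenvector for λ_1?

Step 1 — characteristic polynomial of 2×2 Sigma:
  det(Sigma - λI) = λ² - trace · λ + det = 0.
  trace = 16 + 13 = 29, det = 16·13 - (5)² = 183.
Step 2 — discriminant:
  Δ = trace² - 4·det = 841 - 732 = 109.
Step 3 — eigenvalues:
  λ = (trace ± √Δ)/2 = (29 ± 10.4403)/2,
  λ_1 = 19.7202,  λ_2 = 9.2798.

Step 4 — unit eigenvector for λ_1: solve (Sigma - λ_1 I)v = 0. First row:
  (16 - 19.7202)·v_x + (5)·v_y = 0, i.e. (-3.7202)·v_x + (5)·v_y = 0,
  so v ∝ (b, λ_1 - a) = (5, 3.7202) = u.
  ||u|| = √((5)² + (3.7202)²) = √(38.8395) ≈ 6.2321,
  v_1 = u/||u|| ≈ (0.8023, 0.5969) (||v_1|| = 1).

λ_1 = 19.7202,  λ_2 = 9.2798;  v_1 ≈ (0.8023, 0.5969)


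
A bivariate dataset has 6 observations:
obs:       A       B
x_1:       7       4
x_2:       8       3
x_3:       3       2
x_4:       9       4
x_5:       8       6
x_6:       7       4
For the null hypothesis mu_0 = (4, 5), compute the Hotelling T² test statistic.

Step 1 — sample mean vector:
  mean(A) = (7 + 8 + 3 + 9 + 8 + 7) / 6 = 42/6 = 7
  mean(B) = (4 + 3 + 2 + 4 + 6 + 4) / 6 = 23/6 = 3.8333
  x̄ = (7, 3.8333),  deviation x̄ - mu_0 = (7, 3.8333) - (4, 5) = (3, -1.1667).

Step 2 — sample covariance matrix, S[i,j] = (1/(n-1)) · Σ_k (x_{k,i} - mean_i) · (x_{k,j} - mean_j), divisor n-1 = 5:
  S[A,A] = ((0)·(0) + (1)·(1) + (-4)·(-4) + (2)·(2) + (1)·(1) + (0)·(0)) / 5 = 22/5 = 4.4
  S[A,B] = ((0)·(0.1667) + (1)·(-0.8333) + (-4)·(-1.8333) + (2)·(0.1667) + (1)·(2.1667) + (0)·(0.1667)) / 5 = 9/5 = 1.8
  S[B,B] = ((0.1667)·(0.1667) + (-0.8333)·(-0.8333) + (-1.8333)·(-1.8333) + (0.1667)·(0.1667) + (2.1667)·(2.1667) + (0.1667)·(0.1667)) / 5 = 8.8333/5 = 1.7667
  S = [[4.4, 1.8],
 [1.8, 1.7667]].

Step 3 — invert S. det(S) = 4.4·1.7667 - (1.8)² = 4.5333.
  S^{-1} = (1/det) · [[d, -b], [-b, a]] = [[0.3897, -0.3971],
 [-0.3971, 0.9706]].

Step 4 — quadratic form (x̄ - mu_0)^T · S^{-1} · (x̄ - mu_0):
  S^{-1} · (x̄ - mu_0) = (1.6324, -2.3235),
  (x̄ - mu_0)^T · [...] = (3)·(1.6324) + (-1.1667)·(-2.3235) = 7.6078.

Step 5 — scale by n: T² = 6 · 7.6078 = 45.6471.

T² ≈ 45.6471


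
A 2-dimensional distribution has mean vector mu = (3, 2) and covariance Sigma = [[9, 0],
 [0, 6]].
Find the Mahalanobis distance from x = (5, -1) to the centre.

Step 1 — centre the observation: (x - mu) = (2, -3).

Step 2 — invert Sigma. det(Sigma) = 9·6 - (0)² = 54.
  Sigma^{-1} = (1/det) · [[d, -b], [-b, a]] = [[0.1111, 0],
 [0, 0.1667]].

Step 3 — form the quadratic (x - mu)^T · Sigma^{-1} · (x - mu):
  Sigma^{-1} · (x - mu) = (0.2222, -0.5).
  (x - mu)^T · [Sigma^{-1} · (x - mu)] = (2)·(0.2222) + (-3)·(-0.5) = 1.9444.

Step 4 — take square root: d = √(1.9444) ≈ 1.3944.

d(x, mu) = √(1.9444) ≈ 1.3944


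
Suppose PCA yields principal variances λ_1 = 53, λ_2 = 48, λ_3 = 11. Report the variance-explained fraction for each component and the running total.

Step 1 — total variance = trace(Sigma) = Σ λ_i = 53 + 48 + 11 = 112.

Step 2 — fraction explained by component i = λ_i / Σ λ:
  PC1: 53/112 = 0.4732
  PC2: 48/112 = 0.4286
  PC3: 11/112 = 0.0982

Step 3 — cumulative fraction after k components = (λ_1 + ... + λ_k) / Σ λ:
  k = 1: 53/112 = 0.4732
  k = 2: (53 + 48)/112 = 101/112 = 0.9018
  k = 3: (53 + 48 + 11)/112 = 112/112 = 1

Summary (fraction, with percent):

explained: PC1 0.4732 (47.32%), PC2 0.4286 (42.86%), PC3 0.0982 (9.82%);  cumulative: 0.4732, 0.9018, 1


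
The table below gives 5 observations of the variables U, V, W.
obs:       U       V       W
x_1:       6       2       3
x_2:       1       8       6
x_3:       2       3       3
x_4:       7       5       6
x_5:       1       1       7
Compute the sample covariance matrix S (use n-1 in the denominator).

Step 1 — column means:
  mean(U) = (6 + 1 + 2 + 7 + 1) / 5 = 17/5 = 3.4
  mean(V) = (2 + 8 + 3 + 5 + 1) / 5 = 19/5 = 3.8
  mean(W) = (3 + 6 + 3 + 6 + 7) / 5 = 25/5 = 5

Step 2 — sample covariance S[i,j] = (1/(n-1)) · Σ_k (x_{k,i} - mean_i) · (x_{k,j} - mean_j), with n-1 = 4.
  S[U,U] = ((2.6)·(2.6) + (-2.4)·(-2.4) + (-1.4)·(-1.4) + (3.6)·(3.6) + (-2.4)·(-2.4)) / 4 = 33.2/4 = 8.3
  S[U,V] = ((2.6)·(-1.8) + (-2.4)·(4.2) + (-1.4)·(-0.8) + (3.6)·(1.2) + (-2.4)·(-2.8)) / 4 = -2.6/4 = -0.65
  S[U,W] = ((2.6)·(-2) + (-2.4)·(1) + (-1.4)·(-2) + (3.6)·(1) + (-2.4)·(2)) / 4 = -6/4 = -1.5
  S[V,V] = ((-1.8)·(-1.8) + (4.2)·(4.2) + (-0.8)·(-0.8) + (1.2)·(1.2) + (-2.8)·(-2.8)) / 4 = 30.8/4 = 7.7
  S[V,W] = ((-1.8)·(-2) + (4.2)·(1) + (-0.8)·(-2) + (1.2)·(1) + (-2.8)·(2)) / 4 = 5/4 = 1.25
  S[W,W] = ((-2)·(-2) + (1)·(1) + (-2)·(-2) + (1)·(1) + (2)·(2)) / 4 = 14/4 = 3.5

S is symmetric (S[j,i] = S[i,j]). Assembling:

S = [[8.3, -0.65, -1.5],
 [-0.65, 7.7, 1.25],
 [-1.5, 1.25, 3.5]]


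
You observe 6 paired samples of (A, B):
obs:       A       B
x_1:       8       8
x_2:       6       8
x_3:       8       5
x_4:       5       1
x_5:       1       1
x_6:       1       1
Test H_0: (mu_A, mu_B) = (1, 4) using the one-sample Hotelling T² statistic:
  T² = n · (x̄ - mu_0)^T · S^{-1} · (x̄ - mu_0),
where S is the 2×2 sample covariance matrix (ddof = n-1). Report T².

Step 1 — sample mean vector:
  mean(A) = (8 + 6 + 8 + 5 + 1 + 1) / 6 = 29/6 = 4.8333
  mean(B) = (8 + 8 + 5 + 1 + 1 + 1) / 6 = 24/6 = 4
  x̄ = (4.8333, 4),  deviation x̄ - mu_0 = (4.8333, 4) - (1, 4) = (3.8333, 0).

Step 2 — sample covariance matrix, S[i,j] = (1/(n-1)) · Σ_k (x_{k,i} - mean_i) · (x_{k,j} - mean_j), divisor n-1 = 5:
  S[A,A] = ((3.1667)·(3.1667) + (1.1667)·(1.1667) + (3.1667)·(3.1667) + (0.1667)·(0.1667) + (-3.8333)·(-3.8333) + (-3.8333)·(-3.8333)) / 5 = 50.8333/5 = 10.1667
  S[A,B] = ((3.1667)·(4) + (1.1667)·(4) + (3.1667)·(1) + (0.1667)·(-3) + (-3.8333)·(-3) + (-3.8333)·(-3)) / 5 = 43/5 = 8.6
  S[B,B] = ((4)·(4) + (4)·(4) + (1)·(1) + (-3)·(-3) + (-3)·(-3) + (-3)·(-3)) / 5 = 60/5 = 12
  S = [[10.1667, 8.6],
 [8.6, 12]].

Step 3 — invert S. det(S) = 10.1667·12 - (8.6)² = 48.04.
  S^{-1} = (1/det) · [[d, -b], [-b, a]] = [[0.2498, -0.179],
 [-0.179, 0.2116]].

Step 4 — quadratic form (x̄ - mu_0)^T · S^{-1} · (x̄ - mu_0):
  S^{-1} · (x̄ - mu_0) = (0.9575, -0.6862),
  (x̄ - mu_0)^T · [...] = (3.8333)·(0.9575) + (0)·(-0.6862) = 3.6706.

Step 5 — scale by n: T² = 6 · 3.6706 = 22.0233.

T² ≈ 22.0233


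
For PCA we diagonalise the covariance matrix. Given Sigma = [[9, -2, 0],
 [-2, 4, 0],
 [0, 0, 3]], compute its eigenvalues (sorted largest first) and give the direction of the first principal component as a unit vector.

Step 1 — characteristic polynomial p(λ) = det(λI - Sigma) = λ³ - tr·λ² + c_1·λ - det, where tr = trace, c_1 = sum of the principal 2×2 minors, det = det(Sigma):
  tr = 9 + 4 + 3 = 16,
  c_1 = (9·4 - (-2)²) + (9·3 - (0)²) + (4·3 - (0)²) = 32 + 27 + 12 = 71,
  det = 9·(4·3 - (0)²) - (-2)·((-2)·3 - (0)·(0)) + (0)·((-2)·(0) - 4·(0)) = 9·(12) - (-2)·(-6) + (0)·(0) = 96.
  So p(λ) = λ³ - 16λ² + 71λ - 96.
Step 2 — look for an integer root (rational root theorem: any rational root is an integer divisor of 96). Testing λ = 3:
  p(3) = 27 - 144 + 213 - 96 = 0  ✓
  Dividing out (λ - 3): p(λ) = (λ - 3)(λ² - 13λ + 32).
Step 3 — remaining eigenvalues from the quadratic λ² - 13λ + 32 = 0:
  Δ = 13² - 4·32 = 169 - 128 = 41,  λ = (13 ± √41)/2 = (13 ± 6.4031)/2 ≈ 9.7016 or 3.2984.
  Sorted: λ_1 = 9.7016,  λ_2 = 3.2984,  λ_3 = 3  (check: sum = 16 = tr ✓).

Step 4 — unit eigenvector for λ_1 ≈ 9.7016: v spans the null space of (Sigma - λ_1 I), whose rows are
  r_1 = (-0.7016, -2, 0),  r_2 = (-2, -5.7016, 0),  r_3 = (0, 0, -6.7016).
  v is orthogonal to every row, so take v ∝ r_1 × r_3 = ((-2)·(-6.7016) - (0)·(0), (0)·(0) - (-0.7016)·(-6.7016), (-0.7016)·(0) - (-2)·(0)) ≈ (13.4031, -4.7016, 0).
  Let u = (13.4031, -4.7016, 0).
  ||u|| = √((13.4031)² + (-4.7016)² + (0)²) = √(201.7484) ≈ 14.2038,  v_1 = u/||u|| ≈ (0.9436, -0.331, 0) (||v_1|| = 1).

λ_1 = 9.7016,  λ_2 = 3.2984,  λ_3 = 3;  v_1 ≈ (0.9436, -0.331, 0)


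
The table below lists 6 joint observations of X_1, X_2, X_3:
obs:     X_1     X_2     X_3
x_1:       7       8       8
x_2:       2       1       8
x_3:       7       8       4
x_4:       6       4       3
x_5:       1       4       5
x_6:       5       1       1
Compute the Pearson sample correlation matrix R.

Step 1 — column means:
  mean(X_1) = (7 + 2 + 7 + 6 + 1 + 5) / 6 = 28/6 = 4.6667
  mean(X_2) = (8 + 1 + 8 + 4 + 4 + 1) / 6 = 26/6 = 4.3333
  mean(X_3) = (8 + 8 + 4 + 3 + 5 + 1) / 6 = 29/6 = 4.8333

Step 2 — sample variances and covariances s[i,j] = (1/(n-1)) · Σ_k (x_{k,i} - mean_i) · (x_{k,j} - mean_j), with n-1 = 5:
  s[X_1,X_1] = ((2.3333)·(2.3333) + (-2.6667)·(-2.6667) + (2.3333)·(2.3333) + (1.3333)·(1.3333) + (-3.6667)·(-3.6667) + (0.3333)·(0.3333)) / 5 = 33.3333/5 = 6.6667
  s[X_1,X_2] = ((2.3333)·(3.6667) + (-2.6667)·(-3.3333) + (2.3333)·(3.6667) + (1.3333)·(-0.3333) + (-3.6667)·(-0.3333) + (0.3333)·(-3.3333)) / 5 = 25.6667/5 = 5.1333
  s[X_1,X_3] = ((2.3333)·(3.1667) + (-2.6667)·(3.1667) + (2.3333)·(-0.8333) + (1.3333)·(-1.8333) + (-3.6667)·(0.1667) + (0.3333)·(-3.8333)) / 5 = -7.3333/5 = -1.4667
  s[X_2,X_2] = ((3.6667)·(3.6667) + (-3.3333)·(-3.3333) + (3.6667)·(3.6667) + (-0.3333)·(-0.3333) + (-0.3333)·(-0.3333) + (-3.3333)·(-3.3333)) / 5 = 49.3333/5 = 9.8667
  s[X_2,X_3] = ((3.6667)·(3.1667) + (-3.3333)·(3.1667) + (3.6667)·(-0.8333) + (-0.3333)·(-1.8333) + (-0.3333)·(0.1667) + (-3.3333)·(-3.8333)) / 5 = 11.3333/5 = 2.2667
  s[X_3,X_3] = ((3.1667)·(3.1667) + (3.1667)·(3.1667) + (-0.8333)·(-0.8333) + (-1.8333)·(-1.8333) + (0.1667)·(0.1667) + (-3.8333)·(-3.8333)) / 5 = 38.8333/5 = 7.7667
  Sample standard deviations s_i = √(s[i,i]):
  s(X_1) = √(6.6667) = 2.582
  s(X_2) = √(9.8667) = 3.1411
  s(X_3) = √(7.7667) = 2.7869

Step 3 — r_{ij} = s_{ij} / (s_i · s_j):
  r[X_1,X_1] = 1 (diagonal).
  r[X_1,X_2] = 5.1333 / (2.582 · 3.1411) = 5.1333 / 8.1104 = 0.6329
  r[X_1,X_3] = -1.4667 / (2.582 · 2.7869) = -1.4667 / 7.1957 = -0.2038
  r[X_2,X_2] = 1 (diagonal).
  r[X_2,X_3] = 2.2667 / (3.1411 · 2.7869) = 2.2667 / 8.7539 = 0.2589
  r[X_3,X_3] = 1 (diagonal).

R is symmetric with unit diagonal. Assembling:

R = [[1, 0.6329, -0.2038],
 [0.6329, 1, 0.2589],
 [-0.2038, 0.2589, 1]]


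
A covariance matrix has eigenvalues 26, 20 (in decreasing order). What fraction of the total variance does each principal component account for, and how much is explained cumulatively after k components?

Step 1 — total variance = trace(Sigma) = Σ λ_i = 26 + 20 = 46.

Step 2 — fraction explained by component i = λ_i / Σ λ:
  PC1: 26/46 = 0.5652
  PC2: 20/46 = 0.4348

Step 3 — cumulative fraction after k components = (λ_1 + ... + λ_k) / Σ λ:
  k = 1: 26/46 = 0.5652
  k = 2: (26 + 20)/46 = 46/46 = 1

Summary (fraction, with percent):

explained: PC1 0.5652 (56.52%), PC2 0.4348 (43.48%);  cumulative: 0.5652, 1


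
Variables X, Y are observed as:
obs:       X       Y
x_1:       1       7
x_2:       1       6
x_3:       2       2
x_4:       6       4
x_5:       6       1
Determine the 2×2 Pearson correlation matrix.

Step 1 — column means:
  mean(X) = (1 + 1 + 2 + 6 + 6) / 5 = 16/5 = 3.2
  mean(Y) = (7 + 6 + 2 + 4 + 1) / 5 = 20/5 = 4

Step 2 — sample variances and covariances s[i,j] = (1/(n-1)) · Σ_k (x_{k,i} - mean_i) · (x_{k,j} - mean_j), with n-1 = 4:
  s[X,X] = ((-2.2)·(-2.2) + (-2.2)·(-2.2) + (-1.2)·(-1.2) + (2.8)·(2.8) + (2.8)·(2.8)) / 4 = 26.8/4 = 6.7
  s[X,Y] = ((-2.2)·(3) + (-2.2)·(2) + (-1.2)·(-2) + (2.8)·(0) + (2.8)·(-3)) / 4 = -17/4 = -4.25
  s[Y,Y] = ((3)·(3) + (2)·(2) + (-2)·(-2) + (0)·(0) + (-3)·(-3)) / 4 = 26/4 = 6.5
  Sample standard deviations s_i = √(s[i,i]):
  s(X) = √(6.7) = 2.5884
  s(Y) = √(6.5) = 2.5495

Step 3 — r_{ij} = s_{ij} / (s_i · s_j):
  r[X,X] = 1 (diagonal).
  r[X,Y] = -4.25 / (2.5884 · 2.5495) = -4.25 / 6.5992 = -0.644
  r[Y,Y] = 1 (diagonal).

R is symmetric with unit diagonal. Assembling:

R = [[1, -0.644],
 [-0.644, 1]]


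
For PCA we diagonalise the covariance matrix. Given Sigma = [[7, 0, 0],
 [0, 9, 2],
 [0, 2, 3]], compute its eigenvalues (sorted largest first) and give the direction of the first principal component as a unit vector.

Step 1 — characteristic polynomial p(λ) = det(λI - Sigma) = λ³ - tr·λ² + c_1·λ - det, where tr = trace, c_1 = sum of the principal 2×2 minors, det = det(Sigma):
  tr = 7 + 9 + 3 = 19,
  c_1 = (7·9 - (0)²) + (7·3 - (0)²) + (9·3 - (2)²) = 63 + 21 + 23 = 107,
  det = 7·(9·3 - (2)²) - (0)·((0)·3 - (2)·(0)) + (0)·((0)·(2) - 9·(0)) = 7·(23) - (0)·(0) + (0)·(0) = 161.
  So p(λ) = λ³ - 19λ² + 107λ - 161.
Step 2 — look for an integer root (rational root theorem: any rational root is an integer divisor of 161). Testing λ = 7:
  p(7) = 343 - 931 + 749 - 161 = 0  ✓
  Dividing out (λ - 7): p(λ) = (λ - 7)(λ² - 12λ + 23).
Step 3 — remaining eigenvalues from the quadratic λ² - 12λ + 23 = 0:
  Δ = 12² - 4·23 = 144 - 92 = 52,  λ = (12 ± √52)/2 = (12 ± 7.2111)/2 ≈ 9.6056 or 2.3944.
  Sorted: λ_1 = 9.6056,  λ_2 = 7,  λ_3 = 2.3944  (check: sum = 19 = tr ✓).

Step 4 — unit eigenvector for λ_1 ≈ 9.6056: v spans the null space of (Sigma - λ_1 I), whose rows are
  r_1 = (-2.6056, 0, 0),  r_2 = (0, -0.6056, 2),  r_3 = (0, 2, -6.6056).
  v is orthogonal to every row, so take v ∝ r_1 × r_2 = ((0)·(2) - (0)·(-0.6056), (0)·(0) - (-2.6056)·(2), (-2.6056)·(-0.6056) - (0)·(0)) ≈ (0, 5.2111, 1.5778).
  Let u = (0, 5.2111, 1.5778).
  ||u|| = √((0)² + (5.2111)² + (1.5778)²) = √(29.645) ≈ 5.4447,  v_1 = u/||u|| ≈ (0, 0.9571, 0.2898) (||v_1|| = 1).

λ_1 = 9.6056,  λ_2 = 7,  λ_3 = 2.3944;  v_1 ≈ (0, 0.9571, 0.2898)


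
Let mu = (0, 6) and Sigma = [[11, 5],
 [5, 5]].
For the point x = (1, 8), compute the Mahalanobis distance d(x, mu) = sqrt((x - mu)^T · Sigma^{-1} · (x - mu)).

Step 1 — centre the observation: (x - mu) = (1, 2).

Step 2 — invert Sigma. det(Sigma) = 11·5 - (5)² = 30.
  Sigma^{-1} = (1/det) · [[d, -b], [-b, a]] = [[0.1667, -0.1667],
 [-0.1667, 0.3667]].

Step 3 — form the quadratic (x - mu)^T · Sigma^{-1} · (x - mu):
  Sigma^{-1} · (x - mu) = (-0.1667, 0.5667).
  (x - mu)^T · [Sigma^{-1} · (x - mu)] = (1)·(-0.1667) + (2)·(0.5667) = 0.9667.

Step 4 — take square root: d = √(0.9667) ≈ 0.9832.

d(x, mu) = √(0.9667) ≈ 0.9832


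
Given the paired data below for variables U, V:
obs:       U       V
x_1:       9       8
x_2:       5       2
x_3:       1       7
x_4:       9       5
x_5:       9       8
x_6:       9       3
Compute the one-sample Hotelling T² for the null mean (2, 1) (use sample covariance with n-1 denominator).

Step 1 — sample mean vector:
  mean(U) = (9 + 5 + 1 + 9 + 9 + 9) / 6 = 42/6 = 7
  mean(V) = (8 + 2 + 7 + 5 + 8 + 3) / 6 = 33/6 = 5.5
  x̄ = (7, 5.5),  deviation x̄ - mu_0 = (7, 5.5) - (2, 1) = (5, 4.5).

Step 2 — sample covariance matrix, S[i,j] = (1/(n-1)) · Σ_k (x_{k,i} - mean_i) · (x_{k,j} - mean_j), divisor n-1 = 5:
  S[U,U] = ((2)·(2) + (-2)·(-2) + (-6)·(-6) + (2)·(2) + (2)·(2) + (2)·(2)) / 5 = 56/5 = 11.2
  S[U,V] = ((2)·(2.5) + (-2)·(-3.5) + (-6)·(1.5) + (2)·(-0.5) + (2)·(2.5) + (2)·(-2.5)) / 5 = 2/5 = 0.4
  S[V,V] = ((2.5)·(2.5) + (-3.5)·(-3.5) + (1.5)·(1.5) + (-0.5)·(-0.5) + (2.5)·(2.5) + (-2.5)·(-2.5)) / 5 = 33.5/5 = 6.7
  S = [[11.2, 0.4],
 [0.4, 6.7]].

Step 3 — invert S. det(S) = 11.2·6.7 - (0.4)² = 74.88.
  S^{-1} = (1/det) · [[d, -b], [-b, a]] = [[0.0895, -0.0053],
 [-0.0053, 0.1496]].

Step 4 — quadratic form (x̄ - mu_0)^T · S^{-1} · (x̄ - mu_0):
  S^{-1} · (x̄ - mu_0) = (0.4233, 0.6464),
  (x̄ - mu_0)^T · [...] = (5)·(0.4233) + (4.5)·(0.6464) = 5.0254.

Step 5 — scale by n: T² = 6 · 5.0254 = 30.1522.

T² ≈ 30.1522


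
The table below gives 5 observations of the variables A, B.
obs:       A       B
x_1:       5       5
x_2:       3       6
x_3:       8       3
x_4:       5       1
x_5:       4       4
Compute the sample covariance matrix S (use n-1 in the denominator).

Step 1 — column means:
  mean(A) = (5 + 3 + 8 + 5 + 4) / 5 = 25/5 = 5
  mean(B) = (5 + 6 + 3 + 1 + 4) / 5 = 19/5 = 3.8

Step 2 — sample covariance S[i,j] = (1/(n-1)) · Σ_k (x_{k,i} - mean_i) · (x_{k,j} - mean_j), with n-1 = 4.
  S[A,A] = ((0)·(0) + (-2)·(-2) + (3)·(3) + (0)·(0) + (-1)·(-1)) / 4 = 14/4 = 3.5
  S[A,B] = ((0)·(1.2) + (-2)·(2.2) + (3)·(-0.8) + (0)·(-2.8) + (-1)·(0.2)) / 4 = -7/4 = -1.75
  S[B,B] = ((1.2)·(1.2) + (2.2)·(2.2) + (-0.8)·(-0.8) + (-2.8)·(-2.8) + (0.2)·(0.2)) / 4 = 14.8/4 = 3.7

S is symmetric (S[j,i] = S[i,j]). Assembling:

S = [[3.5, -1.75],
 [-1.75, 3.7]]
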